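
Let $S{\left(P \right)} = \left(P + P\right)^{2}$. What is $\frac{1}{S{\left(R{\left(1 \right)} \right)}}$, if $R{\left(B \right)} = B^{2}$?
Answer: $\frac{1}{4} \approx 0.25$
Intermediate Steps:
$S{\left(P \right)} = 4 P^{2}$ ($S{\left(P \right)} = \left(2 P\right)^{2} = 4 P^{2}$)
$\frac{1}{S{\left(R{\left(1 \right)} \right)}} = \frac{1}{4 \left(1^{2}\right)^{2}} = \frac{1}{4 \cdot 1^{2}} = \frac{1}{4 \cdot 1} = \frac{1}{4}$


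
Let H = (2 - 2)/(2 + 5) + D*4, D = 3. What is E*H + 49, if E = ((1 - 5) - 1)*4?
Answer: -191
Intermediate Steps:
E = -20 (E = (-4 - 1)*4 = -5*4 = -20)
H = 12 (H = (2 - 2)/(2 + 5) + 3*4 = 0/7 + 12 = 0*(1/7) + 12 = 0 + 12 = 12)
E*H + 49 = -20*12 + 49 = -240 + 49 = -191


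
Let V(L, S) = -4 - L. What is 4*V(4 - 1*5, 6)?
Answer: -12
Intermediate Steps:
4*V(4 - 1*5, 6) = 4*(-4 - (4 - 1*5)) = 4*(-4 - (4 - 5)) = 4*(-4 - 1*(-1)) = 4*(-4 + 1) = 4*(-3) = -12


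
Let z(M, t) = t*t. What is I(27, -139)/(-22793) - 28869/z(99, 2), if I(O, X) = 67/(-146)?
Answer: -48034811407/6655556 ≈ -7217.3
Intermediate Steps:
I(O, X) = -67/146 (I(O, X) = 67*(-1/146) = -67/146)
z(M, t) = t²
I(27, -139)/(-22793) - 28869/z(99, 2) = -67/146/(-22793) - 28869/(2²) = -67/146*(-1/22793) - 28869/4 = 67/3327778 - 28869*¼ = 67/3327778 - 28869/4 = -48034811407/6655556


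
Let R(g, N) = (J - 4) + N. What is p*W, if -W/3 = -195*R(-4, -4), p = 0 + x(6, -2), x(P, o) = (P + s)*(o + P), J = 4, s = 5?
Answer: -102960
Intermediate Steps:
R(g, N) = N (R(g, N) = (4 - 4) + N = 0 + N = N)
x(P, o) = (5 + P)*(P + o) (x(P, o) = (P + 5)*(o + P) = (5 + P)*(P + o))
p = 44 (p = 0 + (6**2 + 5*6 + 5*(-2) + 6*(-2)) = 0 + (36 + 30 - 10 - 12) = 0 + 44 = 44)
W = -2340 (W = -(-585)*(-4) = -3*780 = -2340)
p*W = 44*(-2340) = -102960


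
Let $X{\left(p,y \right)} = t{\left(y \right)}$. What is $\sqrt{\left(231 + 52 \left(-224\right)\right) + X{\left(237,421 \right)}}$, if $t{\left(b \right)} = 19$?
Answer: $i \sqrt{11398} \approx 106.76 i$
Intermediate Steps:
$X{\left(p,y \right)} = 19$
$\sqrt{\left(231 + 52 \left(-224\right)\right) + X{\left(237,421 \right)}} = \sqrt{\left(231 + 52 \left(-224\right)\right) + 19} = \sqrt{\left(231 - 11648\right) + 19} = \sqrt{-11417 + 19} = \sqrt{-11398} = i \sqrt{11398}$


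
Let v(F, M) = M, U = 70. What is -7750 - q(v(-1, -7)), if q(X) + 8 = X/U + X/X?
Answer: -77429/10 ≈ -7742.9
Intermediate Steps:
q(X) = -7 + X/70 (q(X) = -8 + (X/70 + X/X) = -8 + (X*(1/70) + 1) = -8 + (X/70 + 1) = -8 + (1 + X/70) = -7 + X/70)
-7750 - q(v(-1, -7)) = -7750 - (-7 + (1/70)*(-7)) = -7750 - (-7 - ⅒) = -7750 - 1*(-71/10) = -7750 + 71/10 = -77429/10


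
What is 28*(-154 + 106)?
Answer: -1344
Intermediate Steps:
28*(-154 + 106) = 28*(-48) = -1344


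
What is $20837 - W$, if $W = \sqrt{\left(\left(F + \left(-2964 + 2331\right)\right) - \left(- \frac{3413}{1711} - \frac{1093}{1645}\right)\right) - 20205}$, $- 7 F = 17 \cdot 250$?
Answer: $20837 - \frac{2 i \sqrt{42466544168350610}}{2814595} \approx 20837.0 - 146.43 i$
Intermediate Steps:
$F = - \frac{4250}{7}$ ($F = - \frac{17 \cdot 250}{7} = \left(- \frac{1}{7}\right) 4250 = - \frac{4250}{7} \approx -607.14$)
$W = \frac{2 i \sqrt{42466544168350610}}{2814595}$ ($W = \sqrt{\left(\left(- \frac{4250}{7} + \left(-2964 + 2331\right)\right) - \left(- \frac{3413}{1711} - \frac{1093}{1645}\right)\right) - 20205} = \sqrt{\left(\left(- \frac{4250}{7} - 633\right) - - \frac{7484508}{2814595}\right) - 20205} = \sqrt{\left(- \frac{8681}{7} + \left(\frac{1093}{1645} + \frac{3413}{1711}\right)\right) - 20205} = \sqrt{\left(- \frac{8681}{7} + \frac{7484508}{2814595}\right) - 20205} = \sqrt{- \frac{3483015377}{2814595} - 20205} = \sqrt{- \frac{60351907352}{2814595}} = \frac{2 i \sqrt{42466544168350610}}{2814595} \approx 146.43 i$)
$20837 - W = 20837 - \frac{2 i \sqrt{42466544168350610}}{2814595}$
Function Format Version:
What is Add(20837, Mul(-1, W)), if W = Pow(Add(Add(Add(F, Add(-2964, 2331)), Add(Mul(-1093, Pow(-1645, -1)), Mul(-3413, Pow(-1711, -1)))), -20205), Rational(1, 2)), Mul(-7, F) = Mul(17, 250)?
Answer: Add(20837, Mul(Rational(-2, 2814595), I, Pow(42466544168350610, Rational(1, 2)))) ≈ Add(20837., Mul(-146.43, I))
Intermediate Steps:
F = Rational(-4250, 7) (F = Mul(Rational(-1, 7), Mul(17, 250)) = Mul(Rational(-1, 7), 4250) = Rational(-4250, 7) ≈ -607.14)
W = Mul(Rational(2, 2814595), I, Pow(42466544168350610, Rational(1, 2))) (W = Pow(Add(Add(Add(Rational(-4250, 7), Add(-2964, 2331)), Add(Mul(-1093, Pow(-1645, -1)), Mul(-3413, Pow(-1711, -1)))), -20205), Rational(1, 2)) = Pow(Add(Add(Add(Rational(-4250, 7), -633), Add(Mul(-1093, Rational(-1, 1645)), Mul(-3413, Rational(-1, 1711)))), -20205), Rational(1, 2)) = Pow(Add(Add(Rational(-8681, 7), Add(Rational(1093, 1645), Rational(3413, 1711))), -20205), Rational(1, 2)) = Pow(Add(Add(Rational(-8681, 7), Rational(7484508, 2814595)), -20205), Rational(1, 2)) = Pow(Add(Rational(-3483015377, 2814595), -20205), Rational(1, 2)) = Pow(Rational(-60351907352, 2814595), Rational(1, 2)) = Mul(Rational(2, 2814595), I, Pow(42466544168350610, Rational(1, 2))) ≈ Mul(146.43, I))
Add(20837, Mul(-1, W)) = Add(20837, Mul(-1, Mul(Rational(2, 2814595), I, Pow(42466544168350610, Rational(1, 2))))) = Add(20837, Mul(Rational(-2, 2814595), I, Pow(42466544168350610, Rational(1, 2))))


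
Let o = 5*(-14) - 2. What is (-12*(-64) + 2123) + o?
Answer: 2819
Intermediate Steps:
o = -72 (o = -70 - 2 = -72)
(-12*(-64) + 2123) + o = (-12*(-64) + 2123) - 72 = (768 + 2123) - 72 = 2891 - 72 = 2819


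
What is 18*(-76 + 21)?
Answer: -990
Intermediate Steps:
18*(-76 + 21) = 18*(-55) = -990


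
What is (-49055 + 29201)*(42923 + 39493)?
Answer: -1636287264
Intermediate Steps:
(-49055 + 29201)*(42923 + 39493) = -19854*82416 = -1636287264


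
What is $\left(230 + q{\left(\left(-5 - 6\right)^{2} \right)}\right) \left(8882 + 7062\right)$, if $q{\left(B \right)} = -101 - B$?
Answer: $127552$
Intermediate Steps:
$\left(230 + q{\left(\left(-5 - 6\right)^{2} \right)}\right) \left(8882 + 7062\right) = \left(230 - \left(101 + \left(-5 - 6\right)^{2}\right)\right) \left(8882 + 7062\right) = \left(230 - 222\right) 15944 = 8 \cdot 15944 = 127552$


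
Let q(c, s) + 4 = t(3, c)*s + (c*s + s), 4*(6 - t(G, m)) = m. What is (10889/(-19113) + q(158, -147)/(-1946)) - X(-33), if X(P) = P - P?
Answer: 662985277/74387796 ≈ 8.9126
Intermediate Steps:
X(P) = 0
t(G, m) = 6 - m/4
q(c, s) = -4 + s + c*s + s*(6 - c/4) (q(c, s) = -4 + ((6 - c/4)*s + (c*s + s)) = -4 + (s*(6 - c/4) + (s + c*s)) = -4 + (s + c*s + s*(6 - c/4)) = -4 + s + c*s + s*(6 - c/4))
(10889/(-19113) + q(158, -147)/(-1946)) - X(-33) = (10889/(-19113) + (-4 + 7*(-147) + (¾)*158*(-147))/(-1946)) - 1*0 = (10889*(-1/19113) + (-4 - 1029 - 34839/2)*(-1/1946)) + 0 = (-10889/19113 - 36905/2*(-1/1946)) + 0 = (-10889/19113 + 36905/3892) + 0 = 662985277/74387796 + 0 = 662985277/74387796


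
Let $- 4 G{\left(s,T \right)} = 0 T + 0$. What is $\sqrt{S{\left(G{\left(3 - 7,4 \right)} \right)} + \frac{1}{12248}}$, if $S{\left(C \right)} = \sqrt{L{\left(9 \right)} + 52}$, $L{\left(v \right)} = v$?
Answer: $\frac{\sqrt{3062 + 37503376 \sqrt{61}}}{6124} \approx 2.7947$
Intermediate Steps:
$G{\left(s,T \right)} = 0$ ($G{\left(s,T \right)} = - \frac{0 T + 0}{4} = - \frac{0 + 0}{4} = \left(- \frac{1}{4}\right) 0 = 0$)
$S{\left(C \right)} = \sqrt{61}$ ($S{\left(C \right)} = \sqrt{9 + 52} = \sqrt{61}$)
$\sqrt{S{\left(G{\left(3 - 7,4 \right)} \right)} + \frac{1}{12248}} = \sqrt{\sqrt{61} + \frac{1}{12248}} = \sqrt{\frac{1}{12248} + \sqrt{61}}$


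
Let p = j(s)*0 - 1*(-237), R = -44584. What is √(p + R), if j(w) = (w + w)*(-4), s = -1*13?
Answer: I*√44347 ≈ 210.59*I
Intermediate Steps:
s = -13
j(w) = -8*w (j(w) = (2*w)*(-4) = -8*w)
p = 237 (p = -8*(-13)*0 - 1*(-237) = 104*0 + 237 = 0 + 237 = 237)
√(p + R) = √(237 - 44584) = √(-44347) = I*√44347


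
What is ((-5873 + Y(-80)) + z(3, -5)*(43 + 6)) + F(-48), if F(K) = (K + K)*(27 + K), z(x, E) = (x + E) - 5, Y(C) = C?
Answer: -4280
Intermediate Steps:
z(x, E) = -5 + E + x (z(x, E) = (E + x) - 5 = -5 + E + x)
F(K) = 2*K*(27 + K) (F(K) = (2*K)*(27 + K) = 2*K*(27 + K))
((-5873 + Y(-80)) + z(3, -5)*(43 + 6)) + F(-48) = ((-5873 - 80) + (-5 - 5 + 3)*(43 + 6)) + 2*(-48)*(27 - 48) = (-5953 - 7*49) + 2*(-48)*(-21) = (-5953 - 343) + 2016 = -6296 + 2016 = -4280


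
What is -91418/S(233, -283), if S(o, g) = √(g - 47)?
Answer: 45709*I*√330/165 ≈ 5032.4*I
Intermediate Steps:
S(o, g) = √(-47 + g)
-91418/S(233, -283) = -91418/√(-47 - 283) = -91418*(-I*√330/330) = -(-45709)*I*√330/165 = 45709*I*√330/165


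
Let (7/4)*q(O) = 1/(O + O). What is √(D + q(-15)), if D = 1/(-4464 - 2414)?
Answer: I*√10010275590/722190 ≈ 0.13854*I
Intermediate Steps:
D = -1/6878 (D = 1/(-6878) = -1/6878 ≈ -0.00014539)
q(O) = 2/(7*O) (q(O) = 4/(7*(O + O)) = 4/(7*((2*O))) = 4*(1/(2*O))/7 = 2/(7*O))
√(D + q(-15)) = √(-1/6878 + (2/7)/(-15)) = √(-1/6878 + (2/7)*(-1/15)) = √(-1/6878 - 2/105) = √(-13861/722190) = I*√10010275590/722190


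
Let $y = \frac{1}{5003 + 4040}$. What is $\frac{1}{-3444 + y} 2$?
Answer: $- \frac{18086}{31144091} \approx -0.00058072$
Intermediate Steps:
$y = \frac{1}{9043} \approx 0.00011058$
$\frac{1}{-3444 + y} 2 = \frac{1}{-3444 + \frac{1}{9043}} \cdot 2 = \frac{1}{- \frac{31144091}{9043}} \cdot 2 = \left(- \frac{9043}{31144091}\right) 2 = - \frac{18086}{31144091}$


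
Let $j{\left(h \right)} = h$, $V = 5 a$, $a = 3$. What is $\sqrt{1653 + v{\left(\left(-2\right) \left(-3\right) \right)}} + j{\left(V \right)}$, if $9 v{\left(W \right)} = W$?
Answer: $15 + \frac{11 \sqrt{123}}{3} \approx 55.665$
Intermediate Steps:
$v{\left(W \right)} = \frac{W}{9}$
$V = 15$ ($V = 5 \cdot 3 = 15$)
$\sqrt{1653 + v{\left(\left(-2\right) \left(-3\right) \right)}} + j{\left(V \right)} = \sqrt{1653 + \frac{\left(-2\right) \left(-3\right)}{9}} + 15 = \sqrt{1653 + \frac{1}{9} \cdot 6} + 15 = \sqrt{1653 + \frac{2}{3}} + 15 = \sqrt{\frac{4961}{3}} + 15 = \frac{11 \sqrt{123}}{3} + 15 = 15 + \frac{11 \sqrt{123}}{3}$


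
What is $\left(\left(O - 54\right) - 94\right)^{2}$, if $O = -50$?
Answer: $39204$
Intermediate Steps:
$\left(\left(O - 54\right) - 94\right)^{2} = \left(\left(-50 - 54\right) - 94\right)^{2} = \left(-104 - 94\right)^{2} = \left(-198\right)^{2} = 39204$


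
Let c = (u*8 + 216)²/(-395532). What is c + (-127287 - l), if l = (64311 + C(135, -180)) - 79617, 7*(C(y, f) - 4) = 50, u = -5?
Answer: -77518887643/692181 ≈ -1.1199e+5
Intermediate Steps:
C(y, f) = 78/7 (C(y, f) = 4 + (⅐)*50 = 4 + 50/7 = 78/7)
l = -107064/7 (l = (64311 + 78/7) - 79617 = 450255/7 - 79617 = -107064/7 ≈ -15295.)
c = -7744/98883 (c = (-5*8 + 216)²/(-395532) = (-40 + 216)²*(-1/395532) = 176²*(-1/395532) = 30976*(-1/395532) = -7744/98883 ≈ -0.078315)
c + (-127287 - l) = -7744/98883 + (-127287 - 1*(-107064/7)) = -7744/98883 + (-127287 + 107064/7) = -7744/98883 - 783945/7 = -77518887643/692181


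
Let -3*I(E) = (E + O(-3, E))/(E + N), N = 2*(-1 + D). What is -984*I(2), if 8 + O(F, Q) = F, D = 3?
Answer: -492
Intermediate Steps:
O(F, Q) = -8 + F
N = 4 (N = 2*(-1 + 3) = 2*2 = 4)
I(E) = -(-11 + E)/(3*(4 + E)) (I(E) = -(E + (-8 - 3))/(3*(E + 4)) = -(E - 11)/(3*(4 + E)) = -(-11 + E)/(3*(4 + E)))
-984*I(2) = -328*(11 - 1*2)/(4 + 2) = -328*(11 - 2)/6 = -328*9/6 = -984*½ = -492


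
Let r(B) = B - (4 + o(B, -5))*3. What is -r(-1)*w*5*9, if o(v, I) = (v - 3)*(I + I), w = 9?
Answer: 53865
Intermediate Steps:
o(v, I) = 2*I*(-3 + v) (o(v, I) = (-3 + v)*(2*I) = 2*I*(-3 + v))
r(B) = -102 + 31*B (r(B) = B - (4 + 2*(-5)*(-3 + B))*3 = B - (4 + (30 - 10*B))*3 = B - (34 - 10*B)*3 = B - (102 - 30*B) = B + (-102 + 30*B) = -102 + 31*B)
-r(-1)*w*5*9 = -(-102 + 31*(-1))*9*5*9 = -(-102 - 31)*9*45 = -(-133*9)*45 = -(-1197)*45 = -1*(-53865) = 53865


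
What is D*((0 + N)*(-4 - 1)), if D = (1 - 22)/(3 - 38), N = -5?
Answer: 15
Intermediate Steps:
D = ⅗ (D = -21/(-35) = -21*(-1/35) = ⅗ ≈ 0.60000)
D*((0 + N)*(-4 - 1)) = 3*((0 - 5)*(-4 - 1))/5 = 3*(-5*(-5))/5 = (⅗)*25 = 15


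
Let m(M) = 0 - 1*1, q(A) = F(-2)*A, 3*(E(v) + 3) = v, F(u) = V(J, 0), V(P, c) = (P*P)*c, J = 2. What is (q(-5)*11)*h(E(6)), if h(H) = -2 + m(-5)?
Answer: 0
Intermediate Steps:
V(P, c) = c*P**2 (V(P, c) = P**2*c = c*P**2)
F(u) = 0 (F(u) = 0*2**2 = 0*4 = 0)
E(v) = -3 + v/3
q(A) = 0 (q(A) = 0*A = 0)
m(M) = -1 (m(M) = 0 - 1 = -1)
h(H) = -3 (h(H) = -2 - 1 = -3)
(q(-5)*11)*h(E(6)) = (0*11)*(-3) = 0*(-3) = 0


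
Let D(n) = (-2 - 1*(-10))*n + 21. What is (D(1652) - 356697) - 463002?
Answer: -806462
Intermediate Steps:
D(n) = 21 + 8*n (D(n) = (-2 + 10)*n + 21 = 8*n + 21 = 21 + 8*n)
(D(1652) - 356697) - 463002 = ((21 + 8*1652) - 356697) - 463002 = ((21 + 13216) - 356697) - 463002 = (13237 - 356697) - 463002 = -343460 - 463002 = -806462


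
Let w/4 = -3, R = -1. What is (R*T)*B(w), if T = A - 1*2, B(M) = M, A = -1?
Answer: -36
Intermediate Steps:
w = -12 (w = 4*(-3) = -12)
T = -3 (T = -1 - 1*2 = -1 - 2 = -3)
(R*T)*B(w) = -1*(-3)*(-12) = 3*(-12) = -36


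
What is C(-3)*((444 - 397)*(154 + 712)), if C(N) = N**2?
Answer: 366318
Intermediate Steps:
C(-3)*((444 - 397)*(154 + 712)) = (-3)**2*((444 - 397)*(154 + 712)) = 9*(47*866) = 9*40702 = 366318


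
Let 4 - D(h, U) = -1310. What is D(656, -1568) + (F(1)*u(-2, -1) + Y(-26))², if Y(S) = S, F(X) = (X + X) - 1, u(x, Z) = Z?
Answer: 2043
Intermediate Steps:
D(h, U) = 1314 (D(h, U) = 4 - 1*(-1310) = 4 + 1310 = 1314)
F(X) = -1 + 2*X (F(X) = 2*X - 1 = -1 + 2*X)
D(656, -1568) + (F(1)*u(-2, -1) + Y(-26))² = 1314 + ((-1 + 2*1)*(-1) - 26)² = 1314 + ((-1 + 2)*(-1) - 26)² = 1314 + (1*(-1) - 26)² = 1314 + (-1 - 26)² = 1314 + (-27)² = 1314 + 729 = 2043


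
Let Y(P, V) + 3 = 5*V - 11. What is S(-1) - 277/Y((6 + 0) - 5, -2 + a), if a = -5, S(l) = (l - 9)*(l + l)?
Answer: 1257/49 ≈ 25.653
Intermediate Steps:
S(l) = 2*l*(-9 + l) (S(l) = (-9 + l)*(2*l) = 2*l*(-9 + l))
Y(P, V) = -14 + 5*V (Y(P, V) = -3 + (5*V - 11) = -3 + (-11 + 5*V) = -14 + 5*V)
S(-1) - 277/Y((6 + 0) - 5, -2 + a) = 2*(-1)*(-9 - 1) - 277/(-14 + 5*(-2 - 5)) = 2*(-1)*(-10) - 277/(-14 + 5*(-7)) = 20 - 277/(-14 - 35) = 20 - 277/(-49) = 20 - 277*(-1/49) = 20 + 277/49 = 1257/49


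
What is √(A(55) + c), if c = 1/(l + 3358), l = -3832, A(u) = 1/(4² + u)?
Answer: √13562562/33654 ≈ 0.10943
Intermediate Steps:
A(u) = 1/(16 + u)
c = -1/474 (c = 1/(-3832 + 3358) = 1/(-474) = -1/474 ≈ -0.0021097)
√(A(55) + c) = √(1/(16 + 55) - 1/474) = √(1/71 - 1/474) = √(403/33654) = √13562562/33654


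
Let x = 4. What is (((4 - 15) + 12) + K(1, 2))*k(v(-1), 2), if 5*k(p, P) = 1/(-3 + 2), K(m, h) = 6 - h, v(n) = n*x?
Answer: -1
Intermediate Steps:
v(n) = 4*n (v(n) = n*4 = 4*n)
k(p, P) = -⅕ (k(p, P) = 1/(5*(-3 + 2)) = (⅕)/(-1) = (⅕)*(-1) = -⅕)
(((4 - 15) + 12) + K(1, 2))*k(v(-1), 2) = (((4 - 15) + 12) + (6 - 1*2))*(-⅕) = ((-11 + 12) + (6 - 2))*(-⅕) = (1 + 4)*(-⅕) = 5*(-⅕) = -1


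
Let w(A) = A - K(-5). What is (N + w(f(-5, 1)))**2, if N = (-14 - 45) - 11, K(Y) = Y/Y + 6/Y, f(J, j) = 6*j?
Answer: 101761/25 ≈ 4070.4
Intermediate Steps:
K(Y) = 1 + 6/Y
w(A) = 1/5 + A (w(A) = A - (6 - 5)/(-5) = A - (-1)/5 = A - 1*(-1/5) = A + 1/5 = 1/5 + A)
N = -70 (N = -59 - 11 = -70)
(N + w(f(-5, 1)))**2 = (-70 + (1/5 + 6*1))**2 = (-70 + (1/5 + 6))**2 = (-70 + 31/5)**2 = (-319/5)**2 = 101761/25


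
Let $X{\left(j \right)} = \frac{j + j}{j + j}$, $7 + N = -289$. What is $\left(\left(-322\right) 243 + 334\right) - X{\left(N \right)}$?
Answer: $-77913$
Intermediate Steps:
$N = -296$ ($N = -7 - 289 = -296$)
$X{\left(j \right)} = 1$ ($X{\left(j \right)} = \frac{2 j}{2 j} = 2 j \frac{1}{2 j} = 1$)
$\left(\left(-322\right) 243 + 334\right) - X{\left(N \right)} = \left(\left(-322\right) 243 + 334\right) - 1 = \left(-78246 + 334\right) - 1 = -77912 - 1 = -77913$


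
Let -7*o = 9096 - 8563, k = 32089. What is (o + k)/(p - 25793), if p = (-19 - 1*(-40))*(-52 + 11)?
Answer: -112045/93289 ≈ -1.2011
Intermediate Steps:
o = -533/7 (o = -(9096 - 8563)/7 = -⅐*533 = -533/7 ≈ -76.143)
p = -861 (p = (-19 + 40)*(-41) = 21*(-41) = -861)
(o + k)/(p - 25793) = (-533/7 + 32089)/(-861 - 25793) = (224090/7)/(-26654) = (224090/7)*(-1/26654) = -112045/93289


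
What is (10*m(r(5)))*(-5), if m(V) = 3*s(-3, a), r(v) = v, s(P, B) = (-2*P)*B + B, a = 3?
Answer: -3150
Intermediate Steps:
s(P, B) = B - 2*B*P (s(P, B) = -2*B*P + B = B - 2*B*P)
m(V) = 63 (m(V) = 3*(3*(1 - 2*(-3))) = 3*(3*(1 + 6)) = 3*(3*7) = 3*21 = 63)
(10*m(r(5)))*(-5) = (10*63)*(-5) = 630*(-5) = -3150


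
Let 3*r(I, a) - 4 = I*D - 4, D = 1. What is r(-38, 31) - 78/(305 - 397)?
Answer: -1631/138 ≈ -11.819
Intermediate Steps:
r(I, a) = I/3 (r(I, a) = 4/3 + (I*1 - 4)/3 = 4/3 + (I - 4)/3 = 4/3 + (-4 + I)/3 = 4/3 + (-4/3 + I/3) = I/3)
r(-38, 31) - 78/(305 - 397) = (1/3)*(-38) - 78/(305 - 397) = -38/3 - 78/(-92) = -38/3 - 1/92*(-78) = -38/3 + 39/46 = -1631/138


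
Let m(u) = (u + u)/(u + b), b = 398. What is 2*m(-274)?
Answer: -274/31 ≈ -8.8387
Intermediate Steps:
m(u) = 2*u/(398 + u) (m(u) = (u + u)/(u + 398) = (2*u)/(398 + u) = 2*u/(398 + u))
2*m(-274) = 2*(2*(-274)/(398 - 274)) = 2*(2*(-274)/124) = 2*(2*(-274)*(1/124)) = 2*(-137/31) = -274/31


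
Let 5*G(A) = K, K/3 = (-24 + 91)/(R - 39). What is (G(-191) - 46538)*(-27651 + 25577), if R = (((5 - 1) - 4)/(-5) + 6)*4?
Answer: 2413134258/25 ≈ 9.6525e+7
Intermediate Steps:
R = 24 (R = ((4 - 4)*(-1/5) + 6)*4 = (0*(-1/5) + 6)*4 = (0 + 6)*4 = 6*4 = 24)
K = -67/5 (K = 3*((-24 + 91)/(24 - 39)) = 3*(67/(-15)) = 3*(67*(-1/15)) = 3*(-67/15) = -67/5 ≈ -13.400)
G(A) = -67/25 (G(A) = (1/5)*(-67/5) = -67/25)
(G(-191) - 46538)*(-27651 + 25577) = (-67/25 - 46538)*(-27651 + 25577) = -1163517/25*(-2074) = 2413134258/25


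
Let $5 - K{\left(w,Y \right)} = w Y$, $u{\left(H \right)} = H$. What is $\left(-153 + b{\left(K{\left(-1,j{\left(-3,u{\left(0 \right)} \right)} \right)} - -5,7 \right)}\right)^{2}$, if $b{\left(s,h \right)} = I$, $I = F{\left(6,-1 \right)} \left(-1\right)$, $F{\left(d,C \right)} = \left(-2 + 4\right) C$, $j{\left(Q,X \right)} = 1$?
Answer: $22801$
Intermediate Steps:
$K{\left(w,Y \right)} = 5 - Y w$ ($K{\left(w,Y \right)} = 5 - w Y = 5 - Y w$)
$F{\left(d,C \right)} = 2 C$
$I = 2$ ($I = 2 \left(-1\right) \left(-1\right) = \left(-2\right) \left(-1\right) = 2$)
$b{\left(s,h \right)} = 2$
$\left(-153 + b{\left(K{\left(-1,j{\left(-3,u{\left(0 \right)} \right)} \right)} - -5,7 \right)}\right)^{2} = \left(-153 + 2\right)^{2} = \left(-151\right)^{2} = 22801$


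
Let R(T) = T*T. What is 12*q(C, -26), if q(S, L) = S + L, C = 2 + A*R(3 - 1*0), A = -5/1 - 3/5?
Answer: -4464/5 ≈ -892.80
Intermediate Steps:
R(T) = T²
A = -28/5 (A = -5*1 - 3*⅕ = -5 - ⅗ = -28/5 ≈ -5.6000)
C = -242/5 (C = 2 - 28*(3 - 1*0)²/5 = 2 - 28*(3 + 0)²/5 = 2 - 28/5*3² = 2 - 28/5*9 = 2 - 252/5 = -242/5 ≈ -48.400)
q(S, L) = L + S
12*q(C, -26) = 12*(-26 - 242/5) = 12*(-372/5) = -4464/5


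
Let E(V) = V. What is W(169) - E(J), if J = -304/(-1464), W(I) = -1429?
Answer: -261545/183 ≈ -1429.2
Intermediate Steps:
J = 38/183 (J = -304*(-1/1464) = 38/183 ≈ 0.20765)
W(169) - E(J) = -1429 - 1*38/183 = -1429 - 38/183 = -261545/183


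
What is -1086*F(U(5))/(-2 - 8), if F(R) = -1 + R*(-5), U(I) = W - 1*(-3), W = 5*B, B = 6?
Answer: -90138/5 ≈ -18028.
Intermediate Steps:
W = 30 (W = 5*6 = 30)
U(I) = 33 (U(I) = 30 - 1*(-3) = 30 + 3 = 33)
F(R) = -1 - 5*R
-1086*F(U(5))/(-2 - 8) = -1086*(-1 - 5*33)/(-2 - 8) = -1086*(-1 - 165)/(-10) = -(-543)*(-166)/5 = -1086*83/5 = -90138/5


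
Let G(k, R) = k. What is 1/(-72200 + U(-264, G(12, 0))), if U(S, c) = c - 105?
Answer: -1/72293 ≈ -1.3833e-5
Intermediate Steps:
U(S, c) = -105 + c
1/(-72200 + U(-264, G(12, 0))) = 1/(-72200 + (-105 + 12)) = 1/(-72200 - 93) = 1/(-72293) = -1/72293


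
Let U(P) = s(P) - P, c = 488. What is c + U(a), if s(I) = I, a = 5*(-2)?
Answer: 488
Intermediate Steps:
a = -10
U(P) = 0 (U(P) = P - P = 0)
c + U(a) = 488 + 0 = 488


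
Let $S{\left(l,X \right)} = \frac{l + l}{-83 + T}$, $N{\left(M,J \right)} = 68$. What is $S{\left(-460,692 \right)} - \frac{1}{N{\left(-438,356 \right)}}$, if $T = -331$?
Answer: $\frac{1351}{612} \approx 2.2075$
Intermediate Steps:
$S{\left(l,X \right)} = - \frac{l}{207}$ ($S{\left(l,X \right)} = \frac{l + l}{-83 - 331} = \frac{2 l}{-414} = 2 l \left(- \frac{1}{414}\right) = - \frac{l}{207}$)
$S{\left(-460,692 \right)} - \frac{1}{N{\left(-438,356 \right)}} = \left(- \frac{1}{207}\right) \left(-460\right) - \frac{1}{68} = \frac{20}{9} - \frac{1}{68} = \frac{1351}{612}$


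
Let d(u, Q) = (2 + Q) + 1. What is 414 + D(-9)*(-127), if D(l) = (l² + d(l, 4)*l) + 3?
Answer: -2253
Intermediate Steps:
d(u, Q) = 3 + Q
D(l) = 3 + l² + 7*l (D(l) = (l² + (3 + 4)*l) + 3 = (l² + 7*l) + 3 = 3 + l² + 7*l)
414 + D(-9)*(-127) = 414 + (3 + (-9)² + 7*(-9))*(-127) = 414 + (3 + 81 - 63)*(-127) = 414 + 21*(-127) = 414 - 2667 = -2253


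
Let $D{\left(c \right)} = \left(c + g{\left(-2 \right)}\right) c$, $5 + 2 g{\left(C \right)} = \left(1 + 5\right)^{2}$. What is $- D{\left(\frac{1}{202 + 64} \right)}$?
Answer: $- \frac{1031}{17689} \approx -0.058285$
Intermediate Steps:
$g{\left(C \right)} = \frac{31}{2}$ ($g{\left(C \right)} = - \frac{5}{2} + \frac{\left(1 + 5\right)^{2}}{2} = - \frac{5}{2} + \frac{6^{2}}{2} = - \frac{5}{2} + \frac{1}{2} \cdot 36 = - \frac{5}{2} + 18 = \frac{31}{2}$)
$D{\left(c \right)} = c \left(\frac{31}{2} + c\right)$ ($D{\left(c \right)} = \left(c + \frac{31}{2}\right) c = \left(\frac{31}{2} + c\right) c = c \left(\frac{31}{2} + c\right)$)
$- D{\left(\frac{1}{202 + 64} \right)} = - \frac{31 + \frac{2}{202 + 64}}{2 \left(202 + 64\right)} = - \frac{31 + \frac{2}{266}}{2 \cdot 266} = - \frac{31 + 2 \cdot \frac{1}{266}}{2 \cdot 266} = - \frac{31 + \frac{1}{133}}{2 \cdot 266} = - \frac{4124}{2 \cdot 266 \cdot 133} = \left(-1\right) \frac{1031}{17689} = - \frac{1031}{17689}$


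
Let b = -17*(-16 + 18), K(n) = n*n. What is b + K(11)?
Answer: 87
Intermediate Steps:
K(n) = n²
b = -34 (b = -17*2 = -34)
b + K(11) = -34 + 11² = -34 + 121 = 87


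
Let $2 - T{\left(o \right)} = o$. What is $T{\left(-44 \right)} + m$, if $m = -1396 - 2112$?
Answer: $-3462$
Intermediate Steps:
$T{\left(o \right)} = 2 - o$
$m = -3508$ ($m = -1396 - 2112 = -3508$)
$T{\left(-44 \right)} + m = \left(2 - -44\right) - 3508 = \left(2 + 44\right) - 3508 = 46 - 3508 = -3462$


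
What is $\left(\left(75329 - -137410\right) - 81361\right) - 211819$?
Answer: $-80441$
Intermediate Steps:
$\left(\left(75329 - -137410\right) - 81361\right) - 211819 = \left(\left(75329 + 137410\right) - 81361\right) - 211819 = \left(212739 - 81361\right) - 211819 = 131378 - 211819 = -80441$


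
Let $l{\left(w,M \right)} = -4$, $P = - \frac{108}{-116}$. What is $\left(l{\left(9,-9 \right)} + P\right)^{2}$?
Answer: $\frac{7921}{841} \approx 9.4185$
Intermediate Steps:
$P = \frac{27}{29}$ ($P = \left(-108\right) \left(- \frac{1}{116}\right) = \frac{27}{29} \approx 0.93103$)
$\left(l{\left(9,-9 \right)} + P\right)^{2} = \left(-4 + \frac{27}{29}\right)^{2} = \left(- \frac{89}{29}\right)^{2} = \frac{7921}{841}$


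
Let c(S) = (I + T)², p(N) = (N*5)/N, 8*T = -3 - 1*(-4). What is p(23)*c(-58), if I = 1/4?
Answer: 45/64 ≈ 0.70313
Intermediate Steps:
T = ⅛ (T = (-3 - 1*(-4))/8 = (-3 + 4)/8 = (⅛)*1 = ⅛ ≈ 0.12500)
p(N) = 5 (p(N) = (5*N)/N = 5)
I = ¼ ≈ 0.25000
c(S) = 9/64 (c(S) = (¼ + ⅛)² = (3/8)² = 9/64)
p(23)*c(-58) = 5*(9/64) = 45/64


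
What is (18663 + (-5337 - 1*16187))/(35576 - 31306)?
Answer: -2861/4270 ≈ -0.67002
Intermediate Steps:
(18663 + (-5337 - 1*16187))/(35576 - 31306) = (18663 + (-5337 - 16187))/4270 = (18663 - 21524)*(1/4270) = -2861*1/4270 = -2861/4270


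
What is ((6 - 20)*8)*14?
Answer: -1568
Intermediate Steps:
((6 - 20)*8)*14 = -14*8*14 = -112*14 = -1568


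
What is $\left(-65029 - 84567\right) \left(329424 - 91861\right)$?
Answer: $-35538474548$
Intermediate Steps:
$\left(-65029 - 84567\right) \left(329424 - 91861\right) = \left(-65029 + \left(-112786 + 28219\right)\right) 237563 = \left(-65029 - 84567\right) 237563 = \left(-149596\right) 237563 = -35538474548$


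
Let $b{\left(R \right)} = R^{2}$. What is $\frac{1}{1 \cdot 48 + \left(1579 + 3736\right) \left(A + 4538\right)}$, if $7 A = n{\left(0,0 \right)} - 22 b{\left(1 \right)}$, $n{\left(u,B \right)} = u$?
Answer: $\frac{7}{168719696} \approx 4.1489 \cdot 10^{-8}$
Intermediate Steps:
$A = - \frac{22}{7}$ ($A = \frac{0 - 22 \cdot 1^{2}}{7} = \frac{0 - 22}{7} = \frac{1}{7} \left(-22\right) = - \frac{22}{7} \approx -3.1429$)
$\frac{1}{1 \cdot 48 + \left(1579 + 3736\right) \left(A + 4538\right)} = \frac{1}{1 \cdot 48 + \left(1579 + 3736\right) \left(- \frac{22}{7} + 4538\right)} = \frac{1}{48 + 5315 \cdot \frac{31744}{7}} = \frac{1}{48 + \frac{168719360}{7}} = \frac{1}{\frac{168719696}{7}} = \frac{7}{168719696}$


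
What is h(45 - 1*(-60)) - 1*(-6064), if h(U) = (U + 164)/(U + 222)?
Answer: 1983197/327 ≈ 6064.8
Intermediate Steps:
h(U) = (164 + U)/(222 + U)
h(45 - 1*(-60)) - 1*(-6064) = (164 + (45 - 1*(-60)))/(222 + (45 - 1*(-60))) - 1*(-6064) = (164 + (45 + 60))/(222 + (45 + 60)) + 6064 = (164 + 105)/(222 + 105) + 6064 = 269/327 + 6064 = 1983197/327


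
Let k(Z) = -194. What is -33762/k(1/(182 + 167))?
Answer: 16881/97 ≈ 174.03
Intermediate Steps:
-33762/k(1/(182 + 167)) = -33762/(-194) = -33762*(-1/194) = 16881/97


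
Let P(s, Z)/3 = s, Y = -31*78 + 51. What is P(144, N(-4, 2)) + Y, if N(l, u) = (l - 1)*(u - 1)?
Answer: -1935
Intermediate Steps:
Y = -2367 (Y = -2418 + 51 = -2367)
N(l, u) = (-1 + l)*(-1 + u)
P(s, Z) = 3*s
P(144, N(-4, 2)) + Y = 3*144 - 2367 = 432 - 2367 = -1935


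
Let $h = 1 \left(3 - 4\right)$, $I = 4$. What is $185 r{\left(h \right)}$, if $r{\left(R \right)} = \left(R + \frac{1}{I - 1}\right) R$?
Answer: $\frac{370}{3} \approx 123.33$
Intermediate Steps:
$h = -1$ ($h = 1 \left(-1\right) = -1$)
$r{\left(R \right)} = R \left(\frac{1}{3} + R\right)$ ($r{\left(R \right)} = \left(R + \frac{1}{4 - 1}\right) R = \left(R + \frac{1}{3}\right) R = \left(\frac{1}{3} + R\right) R = R \left(\frac{1}{3} + R\right)$)
$185 r{\left(h \right)} = 185 \left(- (\frac{1}{3} - 1)\right) = 185 \left(\left(-1\right) \left(- \frac{2}{3}\right)\right) = 185 \cdot \frac{2}{3} = \frac{370}{3}$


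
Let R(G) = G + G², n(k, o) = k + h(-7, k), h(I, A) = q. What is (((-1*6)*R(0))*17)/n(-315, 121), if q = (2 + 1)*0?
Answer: 0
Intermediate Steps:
q = 0 (q = 3*0 = 0)
h(I, A) = 0
n(k, o) = k (n(k, o) = k + 0 = k)
(((-1*6)*R(0))*17)/n(-315, 121) = (((-1*6)*(0*(1 + 0)))*17)/(-315) = (-0*17)*(-1/315) = (-6*0*17)*(-1/315) = (0*17)*(-1/315) = 0*(-1/315) = 0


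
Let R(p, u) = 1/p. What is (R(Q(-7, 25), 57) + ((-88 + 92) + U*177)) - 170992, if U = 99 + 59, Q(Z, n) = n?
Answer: -3575549/25 ≈ -1.4302e+5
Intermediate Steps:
U = 158
(R(Q(-7, 25), 57) + ((-88 + 92) + U*177)) - 170992 = (1/25 + ((-88 + 92) + 158*177)) - 170992 = (1/25 + (4 + 27966)) - 170992 = (1/25 + 27970) - 170992 = 699251/25 - 170992 = -3575549/25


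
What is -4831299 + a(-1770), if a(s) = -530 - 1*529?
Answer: -4832358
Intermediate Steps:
a(s) = -1059 (a(s) = -530 - 529 = -1059)
-4831299 + a(-1770) = -4831299 - 1059 = -4832358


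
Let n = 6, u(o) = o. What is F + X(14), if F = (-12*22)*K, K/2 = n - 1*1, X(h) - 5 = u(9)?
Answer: -2626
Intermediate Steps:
X(h) = 14 (X(h) = 5 + 9 = 14)
K = 10 (K = 2*(6 - 1*1) = 2*(6 - 1) = 2*5 = 10)
F = -2640 (F = -12*22*10 = -264*10 = -2640)
F + X(14) = -2640 + 14 = -2626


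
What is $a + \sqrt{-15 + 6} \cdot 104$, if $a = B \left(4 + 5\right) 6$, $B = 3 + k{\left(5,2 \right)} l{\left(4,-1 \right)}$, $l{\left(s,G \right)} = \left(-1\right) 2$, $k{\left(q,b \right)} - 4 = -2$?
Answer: $-54 + 312 i \approx -54.0 + 312.0 i$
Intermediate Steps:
$k{\left(q,b \right)} = 2$ ($k{\left(q,b \right)} = 4 - 2 = 2$)
$l{\left(s,G \right)} = -2$
$B = -1$ ($B = 3 + 2 \left(-2\right) = 3 - 4 = -1$)
$a = -54$ ($a = - (4 + 5) 6 = \left(-1\right) 9 \cdot 6 = \left(-9\right) 6 = -54$)
$a + \sqrt{-15 + 6} \cdot 104 = -54 + \sqrt{-15 + 6} \cdot 104 = -54 + \sqrt{-9} \cdot 104 = -54 + 3 i 104 = -54 + 312 i$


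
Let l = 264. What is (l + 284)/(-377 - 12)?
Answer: -548/389 ≈ -1.4087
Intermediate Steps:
(l + 284)/(-377 - 12) = (264 + 284)/(-377 - 12) = 548/(-389) = 548*(-1/389) = -548/389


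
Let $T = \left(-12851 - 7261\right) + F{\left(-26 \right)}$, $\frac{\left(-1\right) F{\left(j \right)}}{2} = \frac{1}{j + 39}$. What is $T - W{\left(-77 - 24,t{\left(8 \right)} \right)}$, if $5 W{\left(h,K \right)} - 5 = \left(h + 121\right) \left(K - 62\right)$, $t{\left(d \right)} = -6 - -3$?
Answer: $- \frac{258091}{13} \approx -19853.0$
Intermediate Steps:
$F{\left(j \right)} = - \frac{2}{39 + j}$ ($F{\left(j \right)} = - \frac{2}{j + 39} = - \frac{2}{39 + j}$)
$t{\left(d \right)} = -3$ ($t{\left(d \right)} = -6 + 3 = -3$)
$W{\left(h,K \right)} = 1 + \frac{\left(-62 + K\right) \left(121 + h\right)}{5}$ ($W{\left(h,K \right)} = 1 + \frac{\left(h + 121\right) \left(K - 62\right)}{5} = 1 + \frac{\left(121 + h\right) \left(-62 + K\right)}{5} = 1 + \frac{\left(-62 + K\right) \left(121 + h\right)}{5}$)
$T = - \frac{261458}{13}$ ($T = \left(-12851 - 7261\right) - \frac{2}{39 - 26} = -20112 - \frac{2}{13} = - \frac{261458}{13} \approx -20112.0$)
$T - W{\left(-77 - 24,t{\left(8 \right)} \right)} = - \frac{261458}{13} - \left(- \frac{7497}{5} - \frac{62 \left(-77 - 24\right)}{5} + \frac{121}{5} \left(-3\right) + \frac{1}{5} \left(-3\right) \left(-77 - 24\right)\right) = - \frac{261458}{13} - \left(- \frac{7497}{5} - - \frac{6262}{5} - \frac{363}{5} + \frac{1}{5} \left(-3\right) \left(-101\right)\right) = - \frac{261458}{13} - \left(- \frac{7497}{5} + \frac{6262}{5} - \frac{363}{5} + \frac{303}{5}\right) = - \frac{261458}{13} - -259 = - \frac{261458}{13} + 259 = - \frac{258091}{13}$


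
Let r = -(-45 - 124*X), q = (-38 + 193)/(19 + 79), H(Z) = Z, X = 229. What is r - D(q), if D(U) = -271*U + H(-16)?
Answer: 2830791/98 ≈ 28886.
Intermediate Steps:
q = 155/98 ≈ 1.5816
D(U) = -16 - 271*U (D(U) = -271*U - 16 = -16 - 271*U)
r = 28441 (r = -(-45 - 124*229) = -(-45 - 28396) = -1*(-28441) = 28441)
r - D(q) = 28441 - (-16 - 271*155/98) = 28441 - (-16 - 42005/98) = 28441 - 1*(-43573/98) = 28441 + 43573/98 = 2830791/98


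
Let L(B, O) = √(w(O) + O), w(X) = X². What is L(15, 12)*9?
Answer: 18*√39 ≈ 112.41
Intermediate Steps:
L(B, O) = √(O + O²) (L(B, O) = √(O² + O) = √(O + O²))
L(15, 12)*9 = √(12*(1 + 12))*9 = √(12*13)*9 = √156*9 = (2*√39)*9 = 18*√39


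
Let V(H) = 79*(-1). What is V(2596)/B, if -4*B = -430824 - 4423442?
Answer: -158/2427133 ≈ -6.5097e-5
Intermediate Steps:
V(H) = -79
B = 2427133/2 (B = -(-430824 - 4423442)/4 = -1/4*(-4854266) = 2427133/2 ≈ 1.2136e+6)
V(2596)/B = -79/2427133/2 = -79*2/2427133 = -158/2427133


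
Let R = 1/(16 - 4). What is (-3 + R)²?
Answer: 1225/144 ≈ 8.5069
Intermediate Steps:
R = 1/12 ≈ 0.083333
(-3 + R)² = (-3 + 1/12)² = (-35/12)² = 1225/144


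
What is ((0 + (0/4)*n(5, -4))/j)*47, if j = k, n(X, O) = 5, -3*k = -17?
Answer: 0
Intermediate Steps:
k = 17/3 (k = -⅓*(-17) = 17/3 ≈ 5.6667)
j = 17/3 ≈ 5.6667
((0 + (0/4)*n(5, -4))/j)*47 = ((0 + (0/4)*5)/(17/3))*47 = (3*(0 + (0*(¼))*5)/17)*47 = (3*(0 + 0*5)/17)*47 = (3*(0 + 0)/17)*47 = ((3/17)*0)*47 = 0*47 = 0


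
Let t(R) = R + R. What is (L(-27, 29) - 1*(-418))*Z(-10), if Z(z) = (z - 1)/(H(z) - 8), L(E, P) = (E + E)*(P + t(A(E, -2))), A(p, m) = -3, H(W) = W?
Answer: -4532/9 ≈ -503.56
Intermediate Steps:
t(R) = 2*R
L(E, P) = 2*E*(-6 + P) (L(E, P) = (E + E)*(P + 2*(-3)) = (2*E)*(P - 6) = (2*E)*(-6 + P) = 2*E*(-6 + P))
Z(z) = (-1 + z)/(-8 + z) (Z(z) = (z - 1)/(z - 8) = (-1 + z)/(-8 + z))
(L(-27, 29) - 1*(-418))*Z(-10) = (2*(-27)*(-6 + 29) - 1*(-418))*((-1 - 10)/(-8 - 10)) = (2*(-27)*23 + 418)*(-11/(-18)) = (-1242 + 418)*(-1/18*(-11)) = -824*11/18 = -4532/9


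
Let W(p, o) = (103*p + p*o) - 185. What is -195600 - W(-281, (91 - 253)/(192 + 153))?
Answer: -19159454/115 ≈ -1.6660e+5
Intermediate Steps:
W(p, o) = -185 + 103*p + o*p (W(p, o) = (103*p + o*p) - 185 = -185 + 103*p + o*p)
-195600 - W(-281, (91 - 253)/(192 + 153)) = -195600 - (-185 + 103*(-281) + ((91 - 253)/(192 + 153))*(-281)) = -195600 - (-185 - 28943 - 162/345*(-281)) = -195600 - (-185 - 28943 - 162*1/345*(-281)) = -195600 - (-185 - 28943 - 54/115*(-281)) = -195600 - (-185 - 28943 + 15174/115) = -195600 - 1*(-3334546/115) = -195600 + 3334546/115 = -19159454/115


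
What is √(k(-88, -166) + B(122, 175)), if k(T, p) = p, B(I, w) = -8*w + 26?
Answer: 2*I*√385 ≈ 39.243*I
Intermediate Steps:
B(I, w) = 26 - 8*w
√(k(-88, -166) + B(122, 175)) = √(-166 + (26 - 8*175)) = √(-166 + (26 - 1400)) = √(-166 - 1374) = √(-1540) = 2*I*√385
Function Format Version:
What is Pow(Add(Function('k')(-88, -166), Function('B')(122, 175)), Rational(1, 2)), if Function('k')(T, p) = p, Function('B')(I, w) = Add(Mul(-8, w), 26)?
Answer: Mul(2, I, Pow(385, Rational(1, 2))) ≈ Mul(39.243, I)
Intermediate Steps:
Function('B')(I, w) = Add(26, Mul(-8, w))
Pow(Add(Function('k')(-88, -166), Function('B')(122, 175)), Rational(1, 2)) = Pow(Add(-166, Add(26, Mul(-8, 175))), Rational(1, 2)) = Pow(Add(-166, Add(26, -1400)), Rational(1, 2)) = Pow(Add(-166, -1374), Rational(1, 2)) = Pow(-1540, Rational(1, 2)) = Mul(2, I, Pow(385, Rational(1, 2)))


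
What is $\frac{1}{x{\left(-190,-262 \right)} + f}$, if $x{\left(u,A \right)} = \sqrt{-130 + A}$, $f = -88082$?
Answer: $- \frac{44041}{3879219558} - \frac{7 i \sqrt{2}}{3879219558} \approx -1.1353 \cdot 10^{-5} - 2.5519 \cdot 10^{-9} i$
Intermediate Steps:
$\frac{1}{x{\left(-190,-262 \right)} + f} = \frac{1}{\sqrt{-130 - 262} - 88082} = \frac{1}{\sqrt{-392} - 88082} = \frac{1}{14 i \sqrt{2} - 88082} = \frac{1}{-88082 + 14 i \sqrt{2}}$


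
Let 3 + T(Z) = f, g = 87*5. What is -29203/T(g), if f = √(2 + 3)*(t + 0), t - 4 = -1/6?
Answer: -3153924/2321 - 4030014*√5/2321 ≈ -5241.4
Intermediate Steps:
t = 23/6 (t = 4 - 1/6 = 4 - 1*⅙ = 4 - ⅙ = 23/6 ≈ 3.8333)
g = 435
f = 23*√5/6 (f = √(2 + 3)*(23/6 + 0) = √5*(23/6) = 23*√5/6 ≈ 8.5716)
T(Z) = -3 + 23*√5/6
-29203/T(g) = -29203/(-3 + 23*√5/6)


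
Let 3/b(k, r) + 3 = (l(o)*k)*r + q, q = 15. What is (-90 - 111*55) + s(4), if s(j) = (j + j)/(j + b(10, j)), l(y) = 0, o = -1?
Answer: -105283/17 ≈ -6193.1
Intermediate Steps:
b(k, r) = ¼ (b(k, r) = 3/(-3 + ((0*k)*r + 15)) = 3/(-3 + (0*r + 15)) = 3/(-3 + (0 + 15)) = 3/(-3 + 15) = 3/12 = 3*(1/12) = ¼)
s(j) = 2*j/(¼ + j) (s(j) = (j + j)/(j + ¼) = (2*j)/(¼ + j) = 2*j/(¼ + j))
(-90 - 111*55) + s(4) = (-90 - 111*55) + 8*4/(1 + 4*4) = (-90 - 6105) + 8*4/(1 + 16) = -6195 + 8*4/17 = -6195 + 8*4*(1/17) = -6195 + 32/17 = -105283/17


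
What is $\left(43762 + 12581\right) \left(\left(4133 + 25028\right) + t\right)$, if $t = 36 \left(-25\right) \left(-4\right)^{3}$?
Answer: $4888375023$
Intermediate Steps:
$t = 57600$ ($t = \left(-900\right) \left(-64\right) = 57600$)
$\left(43762 + 12581\right) \left(\left(4133 + 25028\right) + t\right) = \left(43762 + 12581\right) \left(\left(4133 + 25028\right) + 57600\right) = 56343 \left(29161 + 57600\right) = 56343 \cdot 86761 = 4888375023$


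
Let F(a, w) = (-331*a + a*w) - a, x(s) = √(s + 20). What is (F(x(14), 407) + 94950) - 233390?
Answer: -138440 + 75*√34 ≈ -1.3800e+5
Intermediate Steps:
x(s) = √(20 + s)
F(a, w) = -332*a + a*w
(F(x(14), 407) + 94950) - 233390 = (√(20 + 14)*(-332 + 407) + 94950) - 233390 = (√34*75 + 94950) - 233390 = (75*√34 + 94950) - 233390 = (94950 + 75*√34) - 233390 = -138440 + 75*√34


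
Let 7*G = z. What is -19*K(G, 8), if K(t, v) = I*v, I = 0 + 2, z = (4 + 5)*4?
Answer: -304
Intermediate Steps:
z = 36 (z = 9*4 = 36)
I = 2
G = 36/7 (G = (⅐)*36 = 36/7 ≈ 5.1429)
K(t, v) = 2*v
-19*K(G, 8) = -38*8 = -19*16 = -304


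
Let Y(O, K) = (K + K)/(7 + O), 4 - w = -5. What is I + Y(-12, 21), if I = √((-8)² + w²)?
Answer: -42/5 + √145 ≈ 3.6416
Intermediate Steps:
w = 9 (w = 4 - 1*(-5) = 4 + 5 = 9)
Y(O, K) = 2*K/(7 + O) (Y(O, K) = (2*K)/(7 + O) = 2*K/(7 + O))
I = √145 (I = √((-8)² + 9²) = √(64 + 81) = √145 ≈ 12.042)
I + Y(-12, 21) = √145 + 2*21/(7 - 12) = √145 + 2*21/(-5) = √145 + 2*21*(-⅕) = √145 - 42/5 = -42/5 + √145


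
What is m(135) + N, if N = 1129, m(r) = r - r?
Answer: 1129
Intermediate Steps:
m(r) = 0
m(135) + N = 0 + 1129 = 1129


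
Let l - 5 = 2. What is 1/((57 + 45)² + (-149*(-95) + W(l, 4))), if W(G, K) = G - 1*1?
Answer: 1/24565 ≈ 4.0708e-5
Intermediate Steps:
l = 7 (l = 5 + 2 = 7)
W(G, K) = -1 + G (W(G, K) = G - 1 = -1 + G)
1/((57 + 45)² + (-149*(-95) + W(l, 4))) = 1/((57 + 45)² + (-149*(-95) + (-1 + 7))) = 1/(102² + (14155 + 6)) = 1/(10404 + 14161) = 1/24565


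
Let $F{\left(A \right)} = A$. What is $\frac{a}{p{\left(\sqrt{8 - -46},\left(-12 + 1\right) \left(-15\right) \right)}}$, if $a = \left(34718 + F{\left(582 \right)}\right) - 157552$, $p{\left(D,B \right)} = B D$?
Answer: $- \frac{61126 \sqrt{6}}{1485} \approx -100.83$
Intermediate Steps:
$a = -122252$ ($a = \left(34718 + 582\right) - 157552 = 35300 - 157552 = -122252$)
$\frac{a}{p{\left(\sqrt{8 - -46},\left(-12 + 1\right) \left(-15\right) \right)}} = - \frac{122252}{\left(-12 + 1\right) \left(-15\right) \sqrt{8 - -46}} = - \frac{122252}{\left(-11\right) \left(-15\right) \sqrt{8 + 46}} = - \frac{122252}{165 \sqrt{54}} = - \frac{122252}{165 \cdot 3 \sqrt{6}} = - \frac{122252}{495 \sqrt{6}} = - 122252 \frac{\sqrt{6}}{2970} = - \frac{61126 \sqrt{6}}{1485}$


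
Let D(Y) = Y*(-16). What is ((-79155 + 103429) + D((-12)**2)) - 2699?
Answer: 19271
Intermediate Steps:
D(Y) = -16*Y
((-79155 + 103429) + D((-12)**2)) - 2699 = ((-79155 + 103429) - 16*(-12)**2) - 2699 = (24274 - 16*144) - 2699 = (24274 - 2304) - 2699 = 21970 - 2699 = 19271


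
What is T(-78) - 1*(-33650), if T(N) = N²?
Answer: 39734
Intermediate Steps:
T(-78) - 1*(-33650) = (-78)² - 1*(-33650) = 6084 + 33650 = 39734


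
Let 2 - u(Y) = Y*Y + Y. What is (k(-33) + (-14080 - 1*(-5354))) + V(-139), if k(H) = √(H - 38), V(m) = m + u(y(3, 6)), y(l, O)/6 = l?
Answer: -9205 + I*√71 ≈ -9205.0 + 8.4261*I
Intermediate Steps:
y(l, O) = 6*l
u(Y) = 2 - Y - Y² (u(Y) = 2 - (Y*Y + Y) = 2 - (Y² + Y) = 2 - (Y + Y²) = 2 + (-Y - Y²) = 2 - Y - Y²)
V(m) = -340 + m (V(m) = m + (2 - 6*3 - (6*3)²) = m + (2 - 1*18 - 1*18²) = m + (2 - 18 - 1*324) = m + (2 - 18 - 324) = m - 340 = -340 + m)
k(H) = √(-38 + H)
(k(-33) + (-14080 - 1*(-5354))) + V(-139) = (√(-38 - 33) + (-14080 - 1*(-5354))) + (-340 - 139) = (√(-71) + (-14080 + 5354)) - 479 = (I*√71 - 8726) - 479 = (-8726 + I*√71) - 479 = -9205 + I*√71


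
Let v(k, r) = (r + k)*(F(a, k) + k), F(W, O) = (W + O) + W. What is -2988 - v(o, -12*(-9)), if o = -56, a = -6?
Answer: 3460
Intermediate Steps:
F(W, O) = O + 2*W (F(W, O) = (O + W) + W = O + 2*W)
v(k, r) = (-12 + 2*k)*(k + r) (v(k, r) = (r + k)*((k + 2*(-6)) + k) = (k + r)*((k - 12) + k) = (k + r)*((-12 + k) + k) = (k + r)*(-12 + 2*k) = (-12 + 2*k)*(k + r))
-2988 - v(o, -12*(-9)) = -2988 - (-12*(-56) - (-144)*(-9) + 2*(-56)**2 + 2*(-56)*(-12*(-9))) = -2988 - (672 - 12*108 + 2*3136 + 2*(-56)*108) = -2988 - (672 - 1296 + 6272 - 12096) = -2988 - 1*(-6448) = -2988 + 6448 = 3460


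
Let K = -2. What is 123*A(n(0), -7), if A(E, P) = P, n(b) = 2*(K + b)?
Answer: -861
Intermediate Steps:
n(b) = -4 + 2*b (n(b) = 2*(-2 + b) = -4 + 2*b)
123*A(n(0), -7) = 123*(-7) = -861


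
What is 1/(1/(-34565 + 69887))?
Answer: 35322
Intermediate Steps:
1/(1/(-34565 + 69887)) = 1/(1/35322) = 35322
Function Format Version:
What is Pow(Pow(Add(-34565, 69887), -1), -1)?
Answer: 35322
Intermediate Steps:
Pow(Pow(Add(-34565, 69887), -1), -1) = Pow(Pow(35322, -1), -1) = Pow(Rational(1, 35322), -1) = 35322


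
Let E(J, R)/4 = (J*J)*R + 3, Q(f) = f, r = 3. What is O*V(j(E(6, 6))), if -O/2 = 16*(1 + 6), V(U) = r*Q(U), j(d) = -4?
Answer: 2688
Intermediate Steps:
E(J, R) = 12 + 4*R*J² (E(J, R) = 4*((J*J)*R + 3) = 4*(J²*R + 3) = 4*(R*J² + 3) = 4*(3 + R*J²) = 12 + 4*R*J²)
V(U) = 3*U
O = -224 (O = -32*(1 + 6) = -32*7 = -2*112 = -224)
O*V(j(E(6, 6))) = -672*(-4) = -224*(-12) = 2688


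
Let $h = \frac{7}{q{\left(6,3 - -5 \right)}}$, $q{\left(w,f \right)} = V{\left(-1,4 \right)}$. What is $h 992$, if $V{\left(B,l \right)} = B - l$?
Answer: $- \frac{6944}{5} \approx -1388.8$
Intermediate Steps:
$q{\left(w,f \right)} = -5$ ($q{\left(w,f \right)} = -1 - 4 = -5$)
$h = - \frac{7}{5}$ ($h = \frac{7}{-5} = 7 \left(- \frac{1}{5}\right) = - \frac{7}{5} \approx -1.4$)
$h 992 = \left(- \frac{7}{5}\right) 992 = - \frac{6944}{5}$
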